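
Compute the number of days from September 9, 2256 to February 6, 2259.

880

September 9, 2256 → September 9, 2257: 365 days.
September 9, 2257 → September 9, 2258: 365 days.
September 2258: 30 − 9 = 21 days remain.
Then October (31), November (30), December (31), January (31): 31 + 30 + 31 + 31 = 123 days.
February 1–6, 2259: 6 days (2259 is not a leap year).
Residual: 150 days.
Total: 880 days.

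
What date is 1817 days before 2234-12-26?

2230-01-04

Count 1817 days before December 26, 2234:
Day-of-year of January 4, 2230: 4.
Day-of-year of December 26, 2234: 360.
2230 has 365 days, so 365 − 4 = 361 days remain in 2230.
Full years: 2231: 365; 2232: 366; 2233: 365. Sum = 1096.
Total: 361 + 1096 + 360 = 1817 days.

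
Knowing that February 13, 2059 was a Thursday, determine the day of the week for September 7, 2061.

February 13, 2059 → February 13, 2060: 365 days.
February 13, 2060 → February 13, 2061: 366 days (2060 is a leap year).
February 2061: 28 − 13 = 15 days remain (2061 is not a leap year, so February has 28 days).
Then March (31), April (30), May (31), June (30), July (31), August (31): 31 + 30 + 31 + 30 + 31 + 31 = 184 days.
September 1–7, 2061: 7 days.
Residual: 206 days.
Total: 937 days.
937 mod 7 = 6, so 6 days after Thursday is Wednesday.

Wednesday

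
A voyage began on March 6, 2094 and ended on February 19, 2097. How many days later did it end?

1081

March 6, 2094 → March 6, 2095: 365 days.
March 6, 2095 → March 6, 2096: 366 days (2096 is a leap year).
March 2096: 31 − 6 = 25 days remain.
Then 10 full months totalling 306 days.
February 1–19, 2097: 19 days (2097 is not a leap year).
Residual: 350 days.
Total: 1081 days.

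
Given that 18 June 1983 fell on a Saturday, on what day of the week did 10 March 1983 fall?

Count forward from the earlier date (March 10, 1983) to the later (June 18, 1983):
March 1983: 31 − 10 = 21 days remain.
Then April (30), May (31): 30 + 31 = 61 days.
June 1–18, 1983: 18 days.
Total: 21 + 61 + 18 = 100 days.
100 mod 7 = 2, so 2 days before Saturday is Thursday.

Thursday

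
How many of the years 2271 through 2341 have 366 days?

17

Years divisible by 4: 2272, 2276, …, 2340 — 18 in all.
Of these, 2300 is divisible by 100 but not 400, so not leap.
Leap years: 18 − 1 = 17.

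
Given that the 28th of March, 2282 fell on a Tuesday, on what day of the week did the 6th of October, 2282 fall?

March 2282: 31 − 28 = 3 days remain.
Then April (30), May (31), June (30), July (31), August (31), September (30): 30 + 31 + 30 + 31 + 31 + 30 = 183 days.
October 1–6, 2282: 6 days.
Total: 3 + 183 + 6 = 192 days.
192 mod 7 = 3, so 3 days after Tuesday is Friday.

Friday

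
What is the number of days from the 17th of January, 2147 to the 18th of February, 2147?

January 2147: 31 − 17 = 14 days remain.
February 1–18, 2147: 18 days (2147 is not a leap year).
Total: 14 + 18 = 32 days.

32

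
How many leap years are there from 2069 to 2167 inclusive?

23

Years divisible by 4: 2072, 2076, …, 2164 — 24 in all.
Of these, 2100 is divisible by 100 but not 400, so not leap.
Leap years: 24 − 1 = 23.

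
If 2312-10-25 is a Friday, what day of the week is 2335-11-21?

From October 25, 2312 to October 25, 2335: 23 years, of which 5 contain a Feb 29 — 18×365 + 5×366 = 8400 days.
October 2335: 31 − 25 = 6 days remain.
November 1–21, 2335: 21 days.
Residual: 27 days.
Total: 8427 days.
8427 mod 7 = 6, so 6 days after Friday is Thursday.

Thursday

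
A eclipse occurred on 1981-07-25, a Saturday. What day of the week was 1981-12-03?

July 1981: 31 − 25 = 6 days remain.
Then August (31), September (30), October (31), November (30): 31 + 30 + 31 + 30 = 122 days.
December 1–3, 1981: 3 days.
Total: 6 + 122 + 3 = 131 days.
131 mod 7 = 5, so 5 days after Saturday is Thursday.

Thursday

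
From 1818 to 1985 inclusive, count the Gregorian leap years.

41

Years divisible by 4: 1820, 1824, …, 1984 — 42 in all.
Of these, 1900 is divisible by 100 but not 400, so not leap.
Leap years: 42 − 1 = 41.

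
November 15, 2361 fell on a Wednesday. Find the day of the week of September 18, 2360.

Sunday

Count forward from the earlier date (September 18, 2360) to the later (November 15, 2361):
September 2360: 30 − 18 = 12 days remain.
Then 13 full months totalling 396 days.
November 1–15, 2361: 15 days.
Total: 12 + 396 + 15 = 423 days.
423 mod 7 = 3, so 3 days before Wednesday is Sunday.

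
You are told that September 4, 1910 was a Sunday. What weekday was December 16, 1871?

Count forward from the earlier date (December 16, 1871) to the later (September 4, 1910):
From December 16, 1871 to December 16, 1909: 38 years, of which 9 contain a Feb 29 — 29×365 + 9×366 = 13879 days.
(1900 is not a leap year (divisible by 100 but not 400).)
December 1909: 31 − 16 = 15 days remain.
Then January (31), February 1910 (28), March (31), April (30), May (31), June (30), July (31), August (31): 31 + 28 + 31 + 30 + 31 + 30 + 31 + 31 = 243 days.
September 1–4, 1910: 4 days.
Residual: 262 days.
Total: 14141 days.
14141 mod 7 = 1, so 1 day before Sunday is Saturday.

Saturday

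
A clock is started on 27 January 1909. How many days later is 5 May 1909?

January 1909: 31 − 27 = 4 days remain.
Then February 1909 (28), March (31), April (30): 28 + 31 + 30 = 89 days.
May 1–5, 1909: 5 days.
Total: 4 + 89 + 5 = 98 days.

98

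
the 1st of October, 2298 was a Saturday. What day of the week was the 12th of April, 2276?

Wednesday

Count forward from the earlier date (April 12, 2276) to the later (October 1, 2298):
Day-of-year of April 12, 2276: 103.
Day-of-year of October 1, 2298: 274.
2276 has 366 days, so 366 − 103 = 263 days remain in 2276.
Full years 2277–2297: 16 common + 5 leap = 16×365 + 5×366 = 7670 days.
Total: 263 + 7670 + 274 = 8207 days.
8207 mod 7 = 3, so 3 days before Saturday is Wednesday.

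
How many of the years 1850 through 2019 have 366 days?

Years divisible by 4: 1852, 1856, …, 2016 — 42 in all.
Of these, 1900 is divisible by 100 but not 400, so not leap.
2000 is divisible by 400, so still leap.
Leap years: 42 − 1 = 41.

41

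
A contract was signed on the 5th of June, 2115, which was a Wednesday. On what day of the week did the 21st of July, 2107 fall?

Count forward from the earlier date (July 21, 2107) to the later (June 5, 2115):
From July 21, 2107 to July 21, 2114: 7 years, of which 2 contain a Feb 29 — 5×365 + 2×366 = 2557 days.
July 2114: 31 − 21 = 10 days remain.
Then 10 full months totalling 304 days.
June 1–5, 2115: 5 days.
Residual: 319 days.
Total: 2876 days.
2876 mod 7 = 6, so 6 days before Wednesday is Thursday.

Thursday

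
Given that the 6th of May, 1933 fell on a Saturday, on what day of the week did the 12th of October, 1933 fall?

Thursday

May 1933: 31 − 6 = 25 days remain.
Then June (30), July (31), August (31), September (30): 30 + 31 + 31 + 30 = 122 days.
October 1–12, 1933: 12 days.
Total: 25 + 122 + 12 = 159 days.
159 mod 7 = 5, so 5 days after Saturday is Thursday.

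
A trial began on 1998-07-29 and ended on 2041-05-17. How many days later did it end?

15633

From July 29, 1998 to July 29, 2040: 42 years, of which 11 contain a Feb 29 — 31×365 + 11×366 = 15341 days.
(2000 is a leap year (divisible by 400).)
July 2040: 31 − 29 = 2 days remain.
Then 9 full months totalling 273 days.
May 1–17, 2041: 17 days.
Residual: 292 days.
Total: 15633 days.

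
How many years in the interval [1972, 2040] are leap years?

18

Years divisible by 4: 1972, 1976, …, 2040 — 18 in all.
2000 is divisible by 400, so still leap.
No century exceptions apply. Count: 18.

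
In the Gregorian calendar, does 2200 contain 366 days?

2200 is not a leap year (divisible by 100 but not 400).

No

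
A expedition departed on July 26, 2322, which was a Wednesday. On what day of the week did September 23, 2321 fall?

Friday

Count forward from the earlier date (September 23, 2321) to the later (July 26, 2322):
Day-of-year of September 23, 2321: 266.
Day-of-year of July 26, 2322: 207.
2321 has 365 days, so 365 − 266 = 99 days remain in 2321.
Total: 99 + 207 = 306 days.
306 mod 7 = 5, so 5 days before Wednesday is Friday.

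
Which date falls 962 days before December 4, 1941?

April 17, 1939

Count 962 days before December 4, 1941:
April 17, 1939 → April 17, 1940: 366 days (1940 is a leap year).
April 17, 1940 → April 17, 1941: 365 days.
April 1941: 30 − 17 = 13 days remain.
Then May (31), June (30), July (31), August (31), September (30), October (31), November (30): 31 + 30 + 31 + 31 + 30 + 31 + 30 = 214 days.
December 1–4, 1941: 4 days.
Residual: 231 days.
Total: 962 days.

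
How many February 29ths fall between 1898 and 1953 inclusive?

13

Years divisible by 4: 1900, 1904, …, 1952 — 14 in all.
Of these, 1900 is divisible by 100 but not 400, so not leap.
Leap years: 14 − 1 = 13.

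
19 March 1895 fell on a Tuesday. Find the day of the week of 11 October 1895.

Friday

March 1895: 31 − 19 = 12 days remain.
Then April (30), May (31), June (30), July (31), August (31), September (30): 30 + 31 + 30 + 31 + 31 + 30 = 183 days.
October 1–11, 1895: 11 days.
Total: 12 + 183 + 11 = 206 days.
206 mod 7 = 3, so 3 days after Tuesday is Friday.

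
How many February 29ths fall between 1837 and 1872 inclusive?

Years divisible by 4 in [1837, 1872]: 1840, 1844, 1848, 1852, 1856, 1860, 1864, 1868, 1872.
No century exceptions apply. Count: 9.

9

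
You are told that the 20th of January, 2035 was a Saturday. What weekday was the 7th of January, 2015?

Count forward from the earlier date (January 7, 2015) to the later (January 20, 2035):
From January 7, 2015 to January 7, 2035: 20 years, of which 5 contain a Feb 29 — 15×365 + 5×366 = 7305 days.
Within January 2035: 20 − 7 = 13 days.
Total: 7318 days.
7318 mod 7 = 3, so 3 days before Saturday is Wednesday.

Wednesday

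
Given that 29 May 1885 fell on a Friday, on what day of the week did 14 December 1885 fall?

May 1885: 31 − 29 = 2 days remain.
Then June (30), July (31), August (31), September (30), October (31), November (30): 30 + 31 + 31 + 30 + 31 + 30 = 183 days.
December 1–14, 1885: 14 days.
Total: 2 + 183 + 14 = 199 days.
199 mod 7 = 3, so 3 days after Friday is Monday.

Monday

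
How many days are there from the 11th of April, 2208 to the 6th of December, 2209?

April 11, 2208 → April 11, 2209: 365 days.
April 2209: 30 − 11 = 19 days remain.
Then May (31), June (30), July (31), August (31), September (30), October (31), November (30): 31 + 30 + 31 + 31 + 30 + 31 + 30 = 214 days.
December 1–6, 2209: 6 days.
Residual: 239 days.
Total: 604 days.

604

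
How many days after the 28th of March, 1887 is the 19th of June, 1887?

83

March 1887: 31 − 28 = 3 days remain.
Then April (30), May (31): 30 + 31 = 61 days.
June 1–19, 1887: 19 days.
Total: 3 + 61 + 19 = 83 days.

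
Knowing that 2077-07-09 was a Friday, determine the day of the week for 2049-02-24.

Count forward from the earlier date (February 24, 2049) to the later (July 9, 2077):
Day-of-year of February 24, 2049: 55.
Day-of-year of July 9, 2077: 190.
2049 has 365 days, so 365 − 55 = 310 days remain in 2049.
Full years 2050–2076: 20 common + 7 leap = 20×365 + 7×366 = 9862 days.
Total: 310 + 9862 + 190 = 10362 days.
10362 mod 7 = 2, so 2 days before Friday is Wednesday.

Wednesday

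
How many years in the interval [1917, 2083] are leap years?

41

Years divisible by 4: 1920, 1924, …, 2080 — 41 in all.
2000 is divisible by 400, so still leap.
No century exceptions apply. Count: 41.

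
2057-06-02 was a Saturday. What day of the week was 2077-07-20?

Day-of-year of June 2, 2057: 153.
Day-of-year of July 20, 2077: 201.
2057 has 365 days, so 365 − 153 = 212 days remain in 2057.
Full years 2058–2076: 14 common + 5 leap = 14×365 + 5×366 = 6940 days.
Total: 212 + 6940 + 201 = 7353 days.
7353 mod 7 = 3, so 3 days after Saturday is Tuesday.

Tuesday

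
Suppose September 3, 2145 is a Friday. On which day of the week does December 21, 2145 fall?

September 2145: 30 − 3 = 27 days remain.
Then October (31), November (30): 31 + 30 = 61 days.
December 1–21, 2145: 21 days.
Total: 27 + 61 + 21 = 109 days.
109 mod 7 = 4, so 4 days after Friday is Tuesday.

Tuesday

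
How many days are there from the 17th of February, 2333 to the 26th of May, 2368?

12882

From February 17, 2333 to February 17, 2368: 35 years, of which 8 contain a Feb 29 — 27×365 + 8×366 = 12783 days.
February 2368: 29 − 17 = 12 days remain (2368 is a leap year, so February has 29 days).
Then March (31), April (30): 31 + 30 = 61 days.
May 1–26, 2368: 26 days.
Residual: 99 days.
Total: 12882 days.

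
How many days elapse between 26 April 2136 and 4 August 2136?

April 2136: 30 − 26 = 4 days remain.
Then May (31), June (30), July (31): 31 + 30 + 31 = 92 days.
August 1–4, 2136: 4 days.
Total: 4 + 92 + 4 = 100 days.

100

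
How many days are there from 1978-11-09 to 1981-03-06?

848

Day-of-year of November 9, 1978: 313.
Day-of-year of March 6, 1981: 65.
1978 has 365 days, so 365 − 313 = 52 days remain in 1978.
Full years: 1979: 365; 1980: 366. Sum = 731.
Total: 52 + 731 + 65 = 848 days.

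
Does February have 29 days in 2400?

2400 is a leap year (divisible by 400).

Yes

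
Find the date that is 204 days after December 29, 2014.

July 21, 2015

Count 204 days after December 29, 2014:
December 2014: 31 − 29 = 2 days remain.
Then January (31), February 2015 (28), March (31), April (30), May (31), June (30): 31 + 28 + 31 + 30 + 31 + 30 = 181 days.
July 1–21, 2015: 21 days.
Residual: 204 days.
Total: 204 days.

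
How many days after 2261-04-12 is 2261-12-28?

April 2261: 30 − 12 = 18 days remain.
Then May (31), June (30), July (31), August (31), September (30), October (31), November (30): 31 + 30 + 31 + 31 + 30 + 31 + 30 = 214 days.
December 1–28, 2261: 28 days.
Total: 18 + 214 + 28 = 260 days.

260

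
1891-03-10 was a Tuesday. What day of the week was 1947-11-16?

Day-of-year of March 10, 1891: 69.
Day-of-year of November 16, 1947: 320.
1891 has 365 days, so 365 − 69 = 296 days remain in 1891.
Full years 1892–1946: 42 common + 13 leap = 42×365 + 13×366 = 20088 days.
Total: 296 + 20088 + 320 = 20704 days.
20704 mod 7 = 5, so 5 days after Tuesday is Sunday.

Sunday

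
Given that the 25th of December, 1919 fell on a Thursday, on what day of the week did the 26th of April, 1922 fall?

Wednesday

December 25, 1919 → December 25, 1920: 366 days (1920 is a leap year).
December 25, 1920 → December 25, 1921: 365 days.
December 1921: 31 − 25 = 6 days remain.
Then January (31), February 1922 (28), March (31): 31 + 28 + 31 = 90 days.
April 1–26, 1922: 26 days.
Residual: 122 days.
Total: 853 days.
853 mod 7 = 6, so 6 days after Thursday is Wednesday.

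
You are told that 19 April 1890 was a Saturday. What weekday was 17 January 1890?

Count forward from the earlier date (January 17, 1890) to the later (April 19, 1890):
January 1890: 31 − 17 = 14 days remain.
Then February 1890 (28), March (31): 28 + 31 = 59 days.
April 1–19, 1890: 19 days.
Total: 14 + 59 + 19 = 92 days.
92 mod 7 = 1, so 1 day before Saturday is Friday.

Friday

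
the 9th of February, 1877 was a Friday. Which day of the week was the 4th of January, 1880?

February 9, 1877 → February 9, 1878: 365 days.
February 9, 1878 → February 9, 1879: 365 days.
February 1879: 28 − 9 = 19 days remain (1879 is not a leap year, so February has 28 days).
Then 10 full months totalling 306 days.
January 1–4, 1880: 4 days.
Residual: 329 days.
Total: 1059 days.
1059 mod 7 = 2, so 2 days after Friday is Sunday.

Sunday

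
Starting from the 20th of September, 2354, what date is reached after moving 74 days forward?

the 3rd of December, 2354

Count 74 days after September 20, 2354:
September 2354: 30 − 20 = 10 days remain.
Then October (31), November (30): 31 + 30 = 61 days.
December 1–3, 2354: 3 days.
Total: 10 + 61 + 3 = 74 days.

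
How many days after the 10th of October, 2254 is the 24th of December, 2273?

7015

From October 10, 2254 to October 10, 2273: 19 years, of which 5 contain a Feb 29 — 14×365 + 5×366 = 6940 days.
October 2273: 31 − 10 = 21 days remain.
Then November (30): 30 days.
December 1–24, 2273: 24 days.
Residual: 75 days.
Total: 7015 days.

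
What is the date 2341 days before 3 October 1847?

6 May 1841

Count 2341 days before October 3, 1847:
Day-of-year of May 6, 1841: 126.
Day-of-year of October 3, 1847: 276.
1841 has 365 days, so 365 − 126 = 239 days remain in 1841.
Full years: 1842: 365; 1843: 365; 1844: 366; 1845: 365; 1846: 365. Sum = 1826.
Total: 239 + 1826 + 276 = 2341 days.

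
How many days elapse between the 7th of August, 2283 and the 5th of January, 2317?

Day-of-year of August 7, 2283: 219.
Day-of-year of January 5, 2317: 5.
2283 has 365 days, so 365 − 219 = 146 days remain in 2283.
Full years 2284–2316: 25 common + 8 leap = 25×365 + 8×366 = 12053 days.
Total: 146 + 12053 + 5 = 12204 days.

12204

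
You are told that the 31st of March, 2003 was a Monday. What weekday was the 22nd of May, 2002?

Count forward from the earlier date (May 22, 2002) to the later (March 31, 2003):
Day-of-year of May 22, 2002: 142.
Day-of-year of March 31, 2003: 90.
2002 has 365 days, so 365 − 142 = 223 days remain in 2002.
Total: 223 + 90 = 313 days.
313 mod 7 = 5, so 5 days before Monday is Wednesday.

Wednesday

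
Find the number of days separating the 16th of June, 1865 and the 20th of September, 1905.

14705

Day-of-year of June 16, 1865: 167.
Day-of-year of September 20, 1905: 263.
1865 has 365 days, so 365 − 167 = 198 days remain in 1865.
Full years 1866–1904: 30 common + 9 leap = 30×365 + 9×366 = 14244 days.
Total: 198 + 14244 + 263 = 14705 days.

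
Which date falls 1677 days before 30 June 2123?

26 November 2118

Count 1677 days before June 30, 2123:
November 26, 2118 → November 26, 2119: 365 days.
November 26, 2119 → November 26, 2120: 366 days (2120 is a leap year).
November 26, 2120 → November 26, 2121: 365 days.
November 26, 2121 → November 26, 2122: 365 days.
November 2122: 30 − 26 = 4 days remain.
Then December (31), January (31), February 2123 (28), March (31), April (30), May (31): 31 + 31 + 28 + 31 + 30 + 31 = 182 days.
June 1–30, 2123: 30 days.
Residual: 216 days.
Total: 1677 days.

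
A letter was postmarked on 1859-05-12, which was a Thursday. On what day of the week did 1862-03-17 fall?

May 12, 1859 → May 12, 1860: 366 days (1860 is a leap year).
May 12, 1860 → May 12, 1861: 365 days.
May 1861: 31 − 12 = 19 days remain.
Then 9 full months totalling 273 days.
March 1–17, 1862: 17 days.
Residual: 309 days.
Total: 1040 days.
1040 mod 7 = 4, so 4 days after Thursday is Monday.

Monday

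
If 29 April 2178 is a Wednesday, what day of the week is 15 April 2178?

Count forward from the earlier date (April 15, 2178) to the later (April 29, 2178):
Within April 2178: 29 − 15 = 14 days.
14 is a multiple of 7, so 15 April 2178 falls on the same weekday: Wednesday.

Wednesday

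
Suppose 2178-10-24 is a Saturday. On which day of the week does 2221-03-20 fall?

Tuesday

From October 24, 2178 to October 24, 2220: 42 years, of which 10 contain a Feb 29 — 32×365 + 10×366 = 15340 days.
(2200 is not a leap year (divisible by 100 but not 400).)
October 2220: 31 − 24 = 7 days remain.
Then November (30), December (31), January (31), February 2221 (28): 30 + 31 + 31 + 28 = 120 days.
March 1–20, 2221: 20 days.
Residual: 147 days.
Total: 15487 days.
15487 mod 7 = 3, so 3 days after Saturday is Tuesday.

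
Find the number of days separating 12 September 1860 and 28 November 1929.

From September 12, 1860 to September 12, 1929: 69 years, of which 16 contain a Feb 29 — 53×365 + 16×366 = 25201 days.
(1900 is not a leap year (divisible by 100 but not 400).)
September 1929: 30 − 12 = 18 days remain.
Then October (31): 31 days.
November 1–28, 1929: 28 days.
Residual: 77 days.
Total: 25278 days.

25278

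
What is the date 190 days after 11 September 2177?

20 March 2178

Count 190 days after September 11, 2177:
Day-of-year of September 11, 2177: 254.
Day-of-year of March 20, 2178: 79.
2177 has 365 days, so 365 − 254 = 111 days remain in 2177.
Total: 111 + 79 = 190 days.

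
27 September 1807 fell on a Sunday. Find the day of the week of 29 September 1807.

Tuesday

Within September 1807: 29 − 27 = 2 days.
2 mod 7 = 2, so 2 days after Sunday is Tuesday.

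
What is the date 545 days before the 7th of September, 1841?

the 11th of March, 1840

Count 545 days before September 7, 1841:
March 11, 1840 → March 11, 1841: 365 days.
March 1841: 31 − 11 = 20 days remain.
Then April (30), May (31), June (30), July (31), August (31): 30 + 31 + 30 + 31 + 31 = 153 days.
September 1–7, 1841: 7 days.
Residual: 180 days.
Total: 545 days.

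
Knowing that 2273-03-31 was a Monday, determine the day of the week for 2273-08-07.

March 2273: 31 − 31 = 0 days remain.
Then April (30), May (31), June (30), July (31): 30 + 31 + 30 + 31 = 122 days.
August 1–7, 2273: 7 days.
Total: 0 + 122 + 7 = 129 days.
129 mod 7 = 3, so 3 days after Monday is Thursday.

Thursday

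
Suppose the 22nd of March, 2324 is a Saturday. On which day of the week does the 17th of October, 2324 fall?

Friday

March 2324: 31 − 22 = 9 days remain.
Then April (30), May (31), June (30), July (31), August (31), September (30): 30 + 31 + 30 + 31 + 31 + 30 = 183 days.
October 1–17, 2324: 17 days.
Total: 9 + 183 + 17 = 209 days.
209 mod 7 = 6, so 6 days after Saturday is Friday.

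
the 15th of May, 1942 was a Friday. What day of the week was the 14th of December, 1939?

Count forward from the earlier date (December 14, 1939) to the later (May 15, 1942):
December 14, 1939 → December 14, 1940: 366 days (1940 is a leap year).
December 14, 1940 → December 14, 1941: 365 days.
December 1941: 31 − 14 = 17 days remain.
Then January (31), February 1942 (28), March (31), April (30): 31 + 28 + 31 + 30 = 120 days.
May 1–15, 1942: 15 days.
Residual: 152 days.
Total: 883 days.
883 mod 7 = 1, so 1 day before Friday is Thursday.

Thursday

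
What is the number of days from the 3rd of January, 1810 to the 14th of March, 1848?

Day-of-year of January 3, 1810: 3.
Day-of-year of March 14, 1848: 74.
1810 has 365 days, so 365 − 3 = 362 days remain in 1810.
Full years 1811–1847: 28 common + 9 leap = 28×365 + 9×366 = 13514 days.
Total: 362 + 13514 + 74 = 13950 days.

13950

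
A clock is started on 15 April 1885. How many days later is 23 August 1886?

495

April 15, 1885 → April 15, 1886: 365 days.
April 1886: 30 − 15 = 15 days remain.
Then May (31), June (30), July (31): 31 + 30 + 31 = 92 days.
August 1–23, 1886: 23 days.
Residual: 130 days.
Total: 495 days.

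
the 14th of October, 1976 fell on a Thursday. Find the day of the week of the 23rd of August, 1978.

October 14, 1976 → October 14, 1977: 365 days.
October 1977: 31 − 14 = 17 days remain.
Then 9 full months totalling 273 days.
August 1–23, 1978: 23 days.
Residual: 313 days.
Total: 678 days.
678 mod 7 = 6, so 6 days after Thursday is Wednesday.

Wednesday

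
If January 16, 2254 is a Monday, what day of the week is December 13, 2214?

Tuesday

Count forward from the earlier date (December 13, 2214) to the later (January 16, 2254):
From December 13, 2214 to December 13, 2253: 39 years, of which 10 contain a Feb 29 — 29×365 + 10×366 = 14245 days.
December 2253: 31 − 13 = 18 days remain.
January 1–16, 2254: 16 days.
Residual: 34 days.
Total: 14279 days.
14279 mod 7 = 6, so 6 days before Monday is Tuesday.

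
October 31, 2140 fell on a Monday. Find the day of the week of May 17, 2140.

Tuesday

Count forward from the earlier date (May 17, 2140) to the later (October 31, 2140):
May 2140: 31 − 17 = 14 days remain.
Then June (30), July (31), August (31), September (30): 30 + 31 + 31 + 30 = 122 days.
October 1–31, 2140: 31 days.
Total: 14 + 122 + 31 = 167 days.
167 mod 7 = 6, so 6 days before Monday is Tuesday.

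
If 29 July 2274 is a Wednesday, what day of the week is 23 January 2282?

Day-of-year of July 29, 2274: 210.
Day-of-year of January 23, 2282: 23.
2274 has 365 days, so 365 − 210 = 155 days remain in 2274.
Full years 2275–2281: 5 common + 2 leap = 5×365 + 2×366 = 2557 days.
Total: 155 + 2557 + 23 = 2735 days.
2735 mod 7 = 5, so 5 days after Wednesday is Monday.

Monday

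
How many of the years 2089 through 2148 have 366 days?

14

Years divisible by 4: 2092, 2096, …, 2148 — 15 in all.
Of these, 2100 is divisible by 100 but not 400, so not leap.
Leap years: 15 − 1 = 14.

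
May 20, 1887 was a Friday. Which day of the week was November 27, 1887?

Sunday

May 1887: 31 − 20 = 11 days remain.
Then June (30), July (31), August (31), September (30), October (31): 30 + 31 + 31 + 30 + 31 = 153 days.
November 1–27, 1887: 27 days.
Total: 11 + 153 + 27 = 191 days.
191 mod 7 = 2, so 2 days after Friday is Sunday.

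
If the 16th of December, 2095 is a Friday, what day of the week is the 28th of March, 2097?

Thursday

December 2095: 31 − 16 = 15 days remain.
Then 14 full months totalling 425 days.
March 1–28, 2097: 28 days.
Total: 15 + 425 + 28 = 468 days.
468 mod 7 = 6, so 6 days after Friday is Thursday.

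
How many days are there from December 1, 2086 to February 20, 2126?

14325

From December 1, 2086 to December 1, 2125: 39 years, of which 9 contain a Feb 29 — 30×365 + 9×366 = 14244 days.
(2100 is not a leap year (divisible by 100 but not 400).)
December 2125: 31 − 1 = 30 days remain.
Then January (31): 31 days.
February 1–20, 2126: 20 days (2126 is not a leap year).
Residual: 81 days.
Total: 14325 days.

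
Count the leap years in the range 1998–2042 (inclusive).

Years divisible by 4 in [1998, 2042]: 2000, 2004, 2008, 2012, 2016, 2020, 2024, 2028, 2032, 2036, 2040.
2000 is divisible by 400, so still leap.
No century exceptions apply. Count: 11.

11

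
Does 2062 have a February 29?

No

2062 is not a leap year.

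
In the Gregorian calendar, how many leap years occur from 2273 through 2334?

Years divisible by 4: 2276, 2280, …, 2332 — 15 in all.
Of these, 2300 is divisible by 100 but not 400, so not leap.
Leap years: 15 − 1 = 14.

14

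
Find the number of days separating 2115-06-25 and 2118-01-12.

June 25, 2115 → June 25, 2116: 366 days (2116 is a leap year).
June 25, 2116 → June 25, 2117: 365 days.
June 2117: 30 − 25 = 5 days remain.
Then July (31), August (31), September (30), October (31), November (30), December (31): 31 + 31 + 30 + 31 + 30 + 31 = 184 days.
January 1–12, 2118: 12 days.
Residual: 201 days.
Total: 932 days.

932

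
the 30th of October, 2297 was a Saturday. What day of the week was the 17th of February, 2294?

Saturday

Count forward from the earlier date (February 17, 2294) to the later (October 30, 2297):
Day-of-year of February 17, 2294: 48.
Day-of-year of October 30, 2297: 303.
2294 has 365 days, so 365 − 48 = 317 days remain in 2294.
Full years: 2295: 365; 2296: 366. Sum = 731.
Total: 317 + 731 + 303 = 1351 days.
1351 is a multiple of 7, so the 17th of February, 2294 falls on the same weekday: Saturday.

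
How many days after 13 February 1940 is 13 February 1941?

February 13, 1940 → February 13, 1941: 366 days (1940 is a leap year).
Total: 366 days.

366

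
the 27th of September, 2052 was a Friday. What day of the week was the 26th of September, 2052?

Count forward from the earlier date (September 26, 2052) to the later (September 27, 2052):
Within September 2052: 27 − 26 = 1 day.
1 mod 7 = 1, so 1 day before Friday is Thursday.

Thursday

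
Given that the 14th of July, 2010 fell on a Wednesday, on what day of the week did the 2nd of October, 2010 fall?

Saturday

July 2010: 31 − 14 = 17 days remain.
Then August (31), September (30): 31 + 30 = 61 days.
October 1–2, 2010: 2 days.
Total: 17 + 61 + 2 = 80 days.
80 mod 7 = 3, so 3 days after Wednesday is Saturday.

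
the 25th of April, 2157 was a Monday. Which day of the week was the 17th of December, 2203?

Saturday

From April 25, 2157 to April 25, 2203: 46 years, of which 10 contain a Feb 29 — 36×365 + 10×366 = 16800 days.
(2200 is not a leap year (divisible by 100 but not 400).)
April 2203: 30 − 25 = 5 days remain.
Then May (31), June (30), July (31), August (31), September (30), October (31), November (30): 31 + 30 + 31 + 31 + 30 + 31 + 30 = 214 days.
December 1–17, 2203: 17 days.
Residual: 236 days.
Total: 17036 days.
17036 mod 7 = 5, so 5 days after Monday is Saturday.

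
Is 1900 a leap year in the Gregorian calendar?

1900 is not a leap year (divisible by 100 but not 400).

No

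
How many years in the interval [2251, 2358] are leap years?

26

Years divisible by 4: 2252, 2256, …, 2356 — 27 in all.
Of these, 2300 is divisible by 100 but not 400, so not leap.
Leap years: 27 − 1 = 26.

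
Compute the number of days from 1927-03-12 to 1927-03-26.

Within March 1927: 26 − 12 = 14 days.

14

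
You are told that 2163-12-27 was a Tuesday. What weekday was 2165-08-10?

Saturday

Day-of-year of December 27, 2163: 361.
Day-of-year of August 10, 2165: 222.
2163 has 365 days, so 365 − 361 = 4 days remain in 2163.
Full years: 2164: 366. Sum = 366.
Total: 4 + 366 + 222 = 592 days.
592 mod 7 = 4, so 4 days after Tuesday is Saturday.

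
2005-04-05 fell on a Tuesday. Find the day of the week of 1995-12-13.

Wednesday

Count forward from the earlier date (December 13, 1995) to the later (April 5, 2005):
From December 13, 1995 to December 13, 2004: 9 years, of which 3 contain a Feb 29 — 6×365 + 3×366 = 3288 days.
(2000 is a leap year (divisible by 400).)
December 2004: 31 − 13 = 18 days remain.
Then January (31), February 2005 (28), March (31): 31 + 28 + 31 = 90 days.
April 1–5, 2005: 5 days.
Residual: 113 days.
Total: 3401 days.
3401 mod 7 = 6, so 6 days before Tuesday is Wednesday.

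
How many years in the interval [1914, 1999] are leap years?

Years divisible by 4: 1916, 1920, …, 1996 — 21 in all.
No century exceptions apply. Count: 21.

21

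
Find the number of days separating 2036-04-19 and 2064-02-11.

From April 19, 2036 to April 19, 2063: 27 years, of which 6 contain a Feb 29 — 21×365 + 6×366 = 9861 days.
April 2063: 30 − 19 = 11 days remain.
Then 9 full months totalling 276 days.
February 1–11, 2064: 11 days (2064 is a leap year).
Residual: 298 days.
Total: 10159 days.

10159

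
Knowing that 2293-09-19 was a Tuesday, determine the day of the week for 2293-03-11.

Count forward from the earlier date (March 11, 2293) to the later (September 19, 2293):
March 2293: 31 − 11 = 20 days remain.
Then April (30), May (31), June (30), July (31), August (31): 30 + 31 + 30 + 31 + 31 = 153 days.
September 1–19, 2293: 19 days.
Total: 20 + 153 + 19 = 192 days.
192 mod 7 = 3, so 3 days before Tuesday is Saturday.

Saturday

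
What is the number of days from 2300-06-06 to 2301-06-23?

382

June 6, 2300 → June 6, 2301: 365 days.
Within June 2301: 23 − 6 = 17 days.
Total: 382 days.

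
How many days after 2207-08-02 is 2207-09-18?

August 2207: 31 − 2 = 29 days remain.
September 1–18, 2207: 18 days.
Total: 29 + 18 = 47 days.

47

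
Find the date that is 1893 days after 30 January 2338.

7 April 2343

Count 1893 days after January 30, 2338:
January 30, 2338 → January 30, 2339: 365 days.
January 30, 2339 → January 30, 2340: 365 days.
January 30, 2340 → January 30, 2341: 366 days (2340 is a leap year).
January 30, 2341 → January 30, 2342: 365 days.
January 30, 2342 → January 30, 2343: 365 days.
January 2343: 31 − 30 = 1 day remains.
Then February 2343 (28), March (31): 28 + 31 = 59 days.
April 1–7, 2343: 7 days.
Residual: 67 days.
Total: 1893 days.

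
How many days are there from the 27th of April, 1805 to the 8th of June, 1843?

13921

From April 27, 1805 to April 27, 1843: 38 years, of which 9 contain a Feb 29 — 29×365 + 9×366 = 13879 days.
April 1843: 30 − 27 = 3 days remain.
Then May (31): 31 days.
June 1–8, 1843: 8 days.
Residual: 42 days.
Total: 13921 days.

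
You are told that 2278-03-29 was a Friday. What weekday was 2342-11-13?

From March 29, 2278 to March 29, 2342: 64 years, of which 15 contain a Feb 29 — 49×365 + 15×366 = 23375 days.
(2300 is not a leap year (divisible by 100 but not 400).)
March 2342: 31 − 29 = 2 days remain.
Then April (30), May (31), June (30), July (31), August (31), September (30), October (31): 30 + 31 + 30 + 31 + 31 + 30 + 31 = 214 days.
November 1–13, 2342: 13 days.
Residual: 229 days.
Total: 23604 days.
23604 is a multiple of 7, so 2342-11-13 falls on the same weekday: Friday.

Friday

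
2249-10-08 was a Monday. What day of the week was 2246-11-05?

Count forward from the earlier date (November 5, 2246) to the later (October 8, 2249):
November 5, 2246 → November 5, 2247: 365 days.
November 5, 2247 → November 5, 2248: 366 days (2248 is a leap year).
November 2248: 30 − 5 = 25 days remain.
Then 10 full months totalling 304 days.
October 1–8, 2249: 8 days.
Residual: 337 days.
Total: 1068 days.
1068 mod 7 = 4, so 4 days before Monday is Thursday.

Thursday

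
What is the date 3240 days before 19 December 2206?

3 February 2198

Count 3240 days before December 19, 2206:
Day-of-year of February 3, 2198: 34.
Day-of-year of December 19, 2206: 353.
2198 has 365 days, so 365 − 34 = 331 days remain in 2198.
Full years 2199–2205: 6 common + 1 leap = 6×365 + 1×366 = 2556 days.
Total: 331 + 2556 + 353 = 3240 days.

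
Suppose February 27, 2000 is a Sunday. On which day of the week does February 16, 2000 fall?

Wednesday

Count forward from the earlier date (February 16, 2000) to the later (February 27, 2000):
Within February 2000: 27 − 16 = 11 days.
11 mod 7 = 4, so 4 days before Sunday is Wednesday.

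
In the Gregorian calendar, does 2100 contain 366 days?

2100 is not a leap year (divisible by 100 but not 400).

No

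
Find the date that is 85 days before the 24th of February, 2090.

the 1st of December, 2089

Count 85 days before February 24, 2090:
December 2089: 31 − 1 = 30 days remain.
Then January (31): 31 days.
February 1–24, 2090: 24 days (2090 is not a leap year).
Total: 30 + 31 + 24 = 85 days.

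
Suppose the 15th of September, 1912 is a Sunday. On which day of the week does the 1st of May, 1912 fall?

Wednesday

Count forward from the earlier date (May 1, 1912) to the later (September 15, 1912):
May 1912: 31 − 1 = 30 days remain.
Then June (30), July (31), August (31): 30 + 31 + 31 = 92 days.
September 1–15, 1912: 15 days.
Total: 30 + 92 + 15 = 137 days.
137 mod 7 = 4, so 4 days before Sunday is Wednesday.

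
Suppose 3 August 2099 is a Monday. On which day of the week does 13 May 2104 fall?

Day-of-year of August 3, 2099: 215.
Day-of-year of May 13, 2104: 134.
2099 has 365 days, so 365 − 215 = 150 days remain in 2099.
Full years: 2100: 365; 2101: 365; 2102: 365; 2103: 365. Sum = 1460.
Total: 150 + 1460 + 134 = 1744 days.
1744 mod 7 = 1, so 1 day after Monday is Tuesday.

Tuesday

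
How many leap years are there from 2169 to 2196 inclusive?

Years divisible by 4 in [2169, 2196]: 2172, 2176, 2180, 2184, 2188, 2192, 2196.
No century exceptions apply. Count: 7.

7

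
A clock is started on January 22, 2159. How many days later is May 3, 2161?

832

January 22, 2159 → January 22, 2160: 365 days.
January 22, 2160 → January 22, 2161: 366 days (2160 is a leap year).
January 2161: 31 − 22 = 9 days remain.
Then February 2161 (28), March (31), April (30): 28 + 31 + 30 = 89 days.
May 1–3, 2161: 3 days.
Residual: 101 days.
Total: 832 days.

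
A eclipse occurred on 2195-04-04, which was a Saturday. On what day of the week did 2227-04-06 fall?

From April 4, 2195 to April 4, 2227: 32 years, of which 7 contain a Feb 29 — 25×365 + 7×366 = 11687 days.
(2200 is not a leap year (divisible by 100 but not 400).)
Within April 2227: 6 − 4 = 2 days.
Total: 11689 days.
11689 mod 7 = 6, so 6 days after Saturday is Friday.

Friday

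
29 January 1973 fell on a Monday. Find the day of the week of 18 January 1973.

Thursday

Count forward from the earlier date (January 18, 1973) to the later (January 29, 1973):
Within January 1973: 29 − 18 = 11 days.
11 mod 7 = 4, so 4 days before Monday is Thursday.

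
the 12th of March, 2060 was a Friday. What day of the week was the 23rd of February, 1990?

Count forward from the earlier date (February 23, 1990) to the later (March 12, 2060):
Day-of-year of February 23, 1990: 54.
Day-of-year of March 12, 2060: 72.
1990 has 365 days, so 365 − 54 = 311 days remain in 1990.
Full years 1991–2059: 52 common + 17 leap = 52×365 + 17×366 = 25202 days.
Total: 311 + 25202 + 72 = 25585 days.
25585 is a multiple of 7, so the 23rd of February, 1990 falls on the same weekday: Friday.

Friday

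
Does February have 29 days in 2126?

2126 is not a leap year.

No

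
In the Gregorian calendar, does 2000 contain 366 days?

Yes

2000 is a leap year (divisible by 400).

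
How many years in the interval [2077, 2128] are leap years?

Years divisible by 4: 2080, 2084, …, 2128 — 13 in all.
Of these, 2100 is divisible by 100 but not 400, so not leap.
Leap years: 13 − 1 = 12.

12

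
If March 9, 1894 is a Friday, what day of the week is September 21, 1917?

From March 9, 1894 to March 9, 1917: 23 years, of which 5 contain a Feb 29 — 18×365 + 5×366 = 8400 days.
(1900 is not a leap year (divisible by 100 but not 400).)
March 1917: 31 − 9 = 22 days remain.
Then April (30), May (31), June (30), July (31), August (31): 30 + 31 + 30 + 31 + 31 = 153 days.
September 1–21, 1917: 21 days.
Residual: 196 days.
Total: 8596 days.
8596 is a multiple of 7, so September 21, 1917 falls on the same weekday: Friday.

Friday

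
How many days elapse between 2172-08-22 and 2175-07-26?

1068

Day-of-year of August 22, 2172: 235.
Day-of-year of July 26, 2175: 207.
2172 has 366 days, so 366 − 235 = 131 days remain in 2172.
Full years: 2173: 365; 2174: 365. Sum = 730.
Total: 131 + 730 + 207 = 1068 days.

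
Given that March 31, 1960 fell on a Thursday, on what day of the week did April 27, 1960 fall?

Wednesday

March 1960: 31 − 31 = 0 days remain.
April 1–27, 1960: 27 days.
Total: 0 + 27 = 27 days.
27 mod 7 = 6, so 6 days after Thursday is Wednesday.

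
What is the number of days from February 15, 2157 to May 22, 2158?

461

Day-of-year of February 15, 2157: 46.
Day-of-year of May 22, 2158: 142.
2157 has 365 days, so 365 − 46 = 319 days remain in 2157.
Total: 319 + 142 = 461 days.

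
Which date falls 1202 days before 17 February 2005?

3 November 2001

Count 1202 days before February 17, 2005:
November 3, 2001 → November 3, 2002: 365 days.
November 3, 2002 → November 3, 2003: 365 days.
November 3, 2003 → November 3, 2004: 366 days (2004 is a leap year).
November 2004: 30 − 3 = 27 days remain.
Then December (31), January (31): 31 + 31 = 62 days.
February 1–17, 2005: 17 days (2005 is not a leap year).
Residual: 106 days.
Total: 1202 days.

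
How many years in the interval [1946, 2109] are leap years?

40

Years divisible by 4: 1948, 1952, …, 2108 — 41 in all.
Of these, 2100 is divisible by 100 but not 400, so not leap.
2000 is divisible by 400, so still leap.
Leap years: 41 − 1 = 40.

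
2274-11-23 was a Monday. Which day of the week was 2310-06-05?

From November 23, 2274 to November 23, 2309: 35 years, of which 8 contain a Feb 29 — 27×365 + 8×366 = 12783 days.
(2300 is not a leap year (divisible by 100 but not 400).)
November 2309: 30 − 23 = 7 days remain.
Then December (31), January (31), February 2310 (28), March (31), April (30), May (31): 31 + 31 + 28 + 31 + 30 + 31 = 182 days.
June 1–5, 2310: 5 days.
Residual: 194 days.
Total: 12977 days.
12977 mod 7 = 6, so 6 days after Monday is Sunday.

Sunday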